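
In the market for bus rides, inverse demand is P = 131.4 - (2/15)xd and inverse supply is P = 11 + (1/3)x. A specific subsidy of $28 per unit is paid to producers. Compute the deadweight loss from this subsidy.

Pre-subsidy: 131.4 - (2/15)x = 11 + (1/3)x gives x* = 258 and P* = 97.
With the subsidy, sellers receive Ps = Pb + 28 for each unit, where Pb is the price buyers pay.
On the curves, Pb = 131.4 - (2/15)x and Ps = 11 + (1/3)x; the wedge Ps − Pb = 28 gives 11 + (1/3)x − (131.4 - (2/15)x) = 28, so x' = 318.
Then Pb = 131.4 − (2/15)·318 = 89 and Ps = 11 + (1/3)·318 = 117.
The subsidy expands output by 318 − 258 = 60 past the efficient level; on those units the gap between marginal cost and willingness to pay runs from 0 up to 28.
DWL = ½ × 28 × 60 = 840.

Deadweight loss = $840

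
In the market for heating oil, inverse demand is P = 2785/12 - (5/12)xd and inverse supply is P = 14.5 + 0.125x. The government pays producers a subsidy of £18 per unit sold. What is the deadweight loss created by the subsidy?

Pre-subsidy: 2785/12 - (5/12)x = 14.5 + 0.125x gives x* = 5222/13 and P* = 3365/52.
With the subsidy, sellers receive Ps = Pb + 18 for each unit, where Pb is the price buyers pay.
On the curves, Pb = 2785/12 - (5/12)x and Ps = 14.5 + 0.125x; the wedge Ps − Pb = 18 gives 14.5 + 0.125x − (2785/12 - (5/12)x) = 18, so x' = 5654/13.
Then Pb = 2785/12 − (5/12)·(5654/13) = 2645/52 and Ps = 14.5 + 0.125·(5654/13) = 3581/52.
The subsidy expands output by 5654/13 − 5222/13 = 432/13 past the efficient level; on those units the gap between marginal cost and willingness to pay runs from 0 up to 18.
DWL = ½ × 18 × 432/13 = 3888/13.

Deadweight loss = 3888/13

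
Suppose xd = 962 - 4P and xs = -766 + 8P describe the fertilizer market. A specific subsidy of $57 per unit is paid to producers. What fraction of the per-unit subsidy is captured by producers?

Producer share = 1/3

Pre-subsidy: 962 - 4P = -766 + 8P gives P* = 144, x* = 386.
With the subsidy, sellers receive Ps = Pb + 57 for each unit, where Pb is the price buyers pay.
Supply in terms of Pb becomes xs = -766 + 8(Pb + 57) = -310 + 8Pb. Setting this equal to demand: 962 - 4Pb = -310 + 8Pb, so Pb = 106.
Sellers receive Ps = 106 + 57 = 163; x' = 962 − 4·106 = 538.
Buyers' price falls by P* − Pb = 144 − 106 = 38; sellers' price rises by Ps − P* = 163 − 144 = 19.
So producers capture 19/57 = 1/3 of each unit of subsidy.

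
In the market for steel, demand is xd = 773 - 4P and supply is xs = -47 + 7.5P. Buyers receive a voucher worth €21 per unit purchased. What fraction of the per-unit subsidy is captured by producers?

Producer share = 8/23

Pre-subsidy: 773 - 4P = -47 + 7.5P gives P* = 1640/23, x* = 11219/23.
With the rebate, buyers effectively pay Pb = Ps − 21, where Ps is the price sellers receive.
Demand in terms of Ps becomes xd = 773 − 4(Ps − 21) = 857 - 4Ps. Setting this equal to supply: 857 - 4Ps = -47 + 7.5Ps, so Ps = 1808/23.
Buyers pay Pb = 1808/23 − 21 = 1325/23; x' = -47 + 7.5·(1808/23) = 12479/23.
Buyers' price falls by P* − Pb = 1640/23 − 1325/23 = 315/23; sellers' price rises by Ps − P* = 1808/23 − 1640/23 = 168/23.
So producers capture (168/23)/21 = 8/23 of each unit of subsidy.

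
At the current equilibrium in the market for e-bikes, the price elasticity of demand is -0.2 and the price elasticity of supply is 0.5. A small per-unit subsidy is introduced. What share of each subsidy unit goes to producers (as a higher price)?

Producer share = 2/7

For a small subsidy around the equilibrium, the benefit split depends on the relative slopes, which at a point are proportional to the elasticities.
Buyer share = εs/(εs + |εd|) = 0.5/(0.5 + 0.2) = 5/7; seller share = |εd|/(εs + |εd|) = 2/7.
So producers capture 2/7 of the subsidy.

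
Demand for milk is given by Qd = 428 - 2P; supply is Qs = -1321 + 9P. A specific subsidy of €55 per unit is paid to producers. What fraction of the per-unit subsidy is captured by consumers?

Pre-subsidy: 428 - 2P = -1321 + 9P gives P* = 159, Q* = 110.
With the subsidy, sellers receive Ps = Pb + 55 for each unit, where Pb is the price buyers pay.
Supply in terms of Pb becomes Qs = -1321 + 9(Pb + 55) = -826 + 9Pb. Setting this equal to demand: 428 - 2Pb = -826 + 9Pb, so Pb = 114.
Sellers receive Ps = 114 + 55 = 169; Q' = 428 − 2·114 = 200.
Buyers' price falls by P* − Pb = 159 − 114 = 45; sellers' price rises by Ps − P* = 169 − 159 = 10.
So consumers capture 45/55 = 9/11 of each unit of subsidy.

Consumer share = 9/11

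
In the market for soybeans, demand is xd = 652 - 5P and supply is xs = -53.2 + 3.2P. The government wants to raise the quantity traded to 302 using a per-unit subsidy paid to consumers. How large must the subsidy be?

Required subsidy s = 41 per unit

At x = 302, invert demand for the buyer price: Pb = (652 − 302)/5 = 70; invert supply for the seller price: Ps = (302 − (-53.2))/3.2 = 111.
The subsidy must fill the gap: s = Ps − Pb = 111 − 70 = 41.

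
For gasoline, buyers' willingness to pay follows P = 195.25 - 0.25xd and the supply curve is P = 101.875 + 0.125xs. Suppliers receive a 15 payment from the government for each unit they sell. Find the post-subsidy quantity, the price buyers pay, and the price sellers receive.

x' = 289; buyers pay 123; sellers receive 138

Pre-subsidy: 195.25 - 0.25x = 101.875 + 0.125x gives x* = 249 and P* = 133.
With the subsidy, sellers receive Ps = Pb + 15 for each unit, where Pb is the price buyers pay.
On the curves, Pb = 195.25 - 0.25x and Ps = 101.875 + 0.125x; the wedge Ps − Pb = 15 gives 101.875 + 0.125x − (195.25 - 0.25x) = 15, so x' = 289.
Then Pb = 195.25 − 0.25·289 = 123 and Ps = 101.875 + 0.125·289 = 138.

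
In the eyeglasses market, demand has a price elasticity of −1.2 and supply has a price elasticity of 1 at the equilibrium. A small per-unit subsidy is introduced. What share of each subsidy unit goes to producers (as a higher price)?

Producer share = 6/11

For a small subsidy around the equilibrium, the benefit split depends on the relative slopes, which at a point are proportional to the elasticities.
Buyer share = εs/(εs + |εd|) = 1/(1 + 1.2) = 5/11; seller share = |εd|/(εs + |εd|) = 6/11.
So producers capture 6/11 of the subsidy.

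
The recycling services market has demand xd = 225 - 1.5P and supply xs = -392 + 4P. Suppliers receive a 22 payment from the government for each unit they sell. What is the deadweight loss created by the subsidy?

Deadweight loss = 264

Pre-subsidy: 225 - 1.5P = -392 + 4P gives P* = 1234/11, x* = 624/11.
With the subsidy, sellers receive Ps = Pb + 22 for each unit, where Pb is the price buyers pay.
Supply in terms of Pb becomes xs = -392 + 4(Pb + 22) = -304 + 4Pb. Setting this equal to demand: 225 - 1.5Pb = -304 + 4Pb, so Pb = 1058/11.
Sellers receive Ps = 1058/11 + 22 = 1300/11; x' = 225 − 1.5·(1058/11) = 888/11.
The subsidy expands output by 888/11 − 624/11 = 24 past the efficient level; on those units the gap between marginal cost and willingness to pay runs from 0 up to 22.
DWL = ½ × 22 × 24 = 264.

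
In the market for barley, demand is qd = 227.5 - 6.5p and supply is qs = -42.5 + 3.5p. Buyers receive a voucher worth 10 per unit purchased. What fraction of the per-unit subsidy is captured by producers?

Pre-subsidy: 227.5 - 6.5p = -42.5 + 3.5p gives p* = 27, q* = 52.
With the rebate, buyers effectively pay pb = ps − 10, where ps is the price sellers receive.
Demand in terms of ps becomes qd = 227.5 − 6.5(ps − 10) = 292.5 - 6.5ps. Setting this equal to supply: 292.5 - 6.5ps = -42.5 + 3.5ps, so ps = 33.5.
Buyers pay pb = 33.5 − 10 = 23.5; q' = -42.5 + 3.5·33.5 = 74.75.
Buyers' price falls by p* − pb = 27 − 23.5 = 3.5; sellers' price rises by ps − p* = 33.5 − 27 = 6.5.
So producers capture 6.5/10 = 0.65 of each unit of subsidy.

Producer share = 0.65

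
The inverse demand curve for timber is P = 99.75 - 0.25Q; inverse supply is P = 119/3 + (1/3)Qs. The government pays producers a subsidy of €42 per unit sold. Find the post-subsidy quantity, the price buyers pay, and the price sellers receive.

Pre-subsidy: 99.75 - 0.25Q = 119/3 + (1/3)Q gives Q* = 103 and P* = 74.
With the subsidy, sellers receive Ps = Pb + 42 for each unit, where Pb is the price buyers pay.
On the curves, Pb = 99.75 - 0.25Q and Ps = 119/3 + (1/3)Q; the wedge Ps − Pb = 42 gives 119/3 + (1/3)Q − (99.75 - 0.25Q) = 42, so Q' = 175.
Then Pb = 99.75 − 0.25·175 = 56 and Ps = 119/3 + (1/3)·175 = 98.

Q' = 175; buyers pay €56; sellers receive €98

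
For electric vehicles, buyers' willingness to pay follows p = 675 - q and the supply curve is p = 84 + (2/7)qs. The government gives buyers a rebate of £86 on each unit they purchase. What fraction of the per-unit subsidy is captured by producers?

Pre-subsidy: 675 - q = 84 + (2/7)q gives q* = 1379/3 and p* = 646/3.
With the rebate, buyers effectively pay pb = ps − 86, where ps is the price sellers receive.
On the curves, pb = 675 - q and ps = 84 + (2/7)q; the wedge ps − pb = 86 gives 84 + (2/7)q − (675 - q) = 86, so q' = 4739/9.
Then pb = 675 − 1·(4739/9) = 1336/9 and ps = 84 + (2/7)·(4739/9) = 2110/9.
Buyers' price falls by p* − pb = 646/3 − 1336/9 = 602/9; sellers' price rises by ps − p* = 2110/9 − 646/3 = 172/9.
So producers capture (172/9)/86 = 2/9 of each unit of subsidy.

Producer share = 2/9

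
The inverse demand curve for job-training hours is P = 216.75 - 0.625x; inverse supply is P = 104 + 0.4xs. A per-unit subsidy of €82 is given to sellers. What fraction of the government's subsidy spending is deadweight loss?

DWL / government spending = 4/19

Pre-subsidy: 216.75 - 0.625x = 104 + 0.4x gives x* = 110 and P* = 148.
With the subsidy, sellers receive Ps = Pb + 82 for each unit, where Pb is the price buyers pay.
On the curves, Pb = 216.75 - 0.625x and Ps = 104 + 0.4x; the wedge Ps − Pb = 82 gives 104 + 0.4x − (216.75 - 0.625x) = 82, so x' = 190.
Then Pb = 216.75 − 0.625·190 = 98 and Ps = 104 + 0.4·190 = 180.
ΔCS = ½(110 + 190)(148 − 98) = 7500; ΔPS = ½(110 + 190)(180 − 148) = 4800.
Government spending = 82 × 190 = 15580.
DWL = ½ × 82 × (190 − 110) = 3280; fraction = 3280 / 15580 = 4/19.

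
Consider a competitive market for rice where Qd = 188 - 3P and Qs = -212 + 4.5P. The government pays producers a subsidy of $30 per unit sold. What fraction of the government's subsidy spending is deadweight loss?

DWL / government spending = 27/82

Pre-subsidy: 188 - 3P = -212 + 4.5P gives P* = 160/3, Q* = 28.
With the subsidy, sellers receive Ps = Pb + 30 for each unit, where Pb is the price buyers pay.
Supply in terms of Pb becomes Qs = -212 + 4.5(Pb + 30) = -77 + 4.5Pb. Setting this equal to demand: 188 - 3Pb = -77 + 4.5Pb, so Pb = 106/3.
Sellers receive Ps = 106/3 + 30 = 196/3; Q' = 188 − 3·(106/3) = 82.
ΔCS = ½(28 + 82)(160/3 − 106/3) = 990; ΔPS = ½(28 + 82)(196/3 − 160/3) = 660.
Government spending = 30 × 82 = 2460.
DWL = ½ × 30 × (82 − 28) = 810; fraction = 810 / 2460 = 27/82.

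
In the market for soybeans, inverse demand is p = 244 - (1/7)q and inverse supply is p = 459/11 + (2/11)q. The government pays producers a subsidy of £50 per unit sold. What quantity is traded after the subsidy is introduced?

Pre-subsidy: 244 - (1/7)q = 459/11 + (2/11)q gives q* = 623 and p* = 155.
With the subsidy, sellers receive ps = pb + 50 for each unit, where pb is the price buyers pay.
On the curves, pb = 244 - (1/7)q and ps = 459/11 + (2/11)q; the wedge ps − pb = 50 gives 459/11 + (2/11)q − (244 - (1/7)q) = 50, so q' = 777.
Then pb = 244 − (1/7)·777 = 133 and ps = 459/11 + (2/11)·777 = 183.

q' = 777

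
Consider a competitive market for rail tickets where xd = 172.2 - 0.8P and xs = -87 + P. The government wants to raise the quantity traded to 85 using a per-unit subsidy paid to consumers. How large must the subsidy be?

Required subsidy s = 63 per unit

At x = 85, invert demand for the buyer price: Pb = (172.2 − 85)/0.8 = 109; invert supply for the seller price: Ps = (85 − (-87))/1 = 172.
The subsidy must fill the gap: s = Ps − Pb = 172 − 109 = 63.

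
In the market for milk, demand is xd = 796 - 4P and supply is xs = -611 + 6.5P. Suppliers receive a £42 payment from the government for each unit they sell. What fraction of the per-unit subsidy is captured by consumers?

Pre-subsidy: 796 - 4P = -611 + 6.5P gives P* = 134, x* = 260.
With the subsidy, sellers receive Ps = Pb + 42 for each unit, where Pb is the price buyers pay.
Supply in terms of Pb becomes xs = -611 + 6.5(Pb + 42) = -338 + 6.5Pb. Setting this equal to demand: 796 - 4Pb = -338 + 6.5Pb, so Pb = 108.
Sellers receive Ps = 108 + 42 = 150; x' = 796 − 4·108 = 364.
Buyers' price falls by P* − Pb = 134 − 108 = 26; sellers' price rises by Ps − P* = 150 − 134 = 16.
So consumers capture 26/42 = 13/21 of each unit of subsidy.

Consumer share = 13/21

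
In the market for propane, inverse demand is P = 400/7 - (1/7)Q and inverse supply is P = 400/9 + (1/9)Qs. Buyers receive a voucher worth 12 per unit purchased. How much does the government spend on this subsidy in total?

Pre-subsidy: 400/7 - (1/7)Q = 400/9 + (1/9)Q gives Q* = 50 and P* = 50.
With the rebate, buyers effectively pay Pb = Ps − 12, where Ps is the price sellers receive.
On the curves, Pb = 400/7 - (1/7)Q and Ps = 400/9 + (1/9)Q; the wedge Ps − Pb = 12 gives 400/9 + (1/9)Q − (400/7 - (1/7)Q) = 12, so Q' = 97.25.
Then Pb = 400/7 − (1/7)·97.25 = 43.25 and Ps = 400/9 + (1/9)·97.25 = 55.25.
Government outlay = subsidy × quantity = 12 × 97.25 = 1167.

Government cost = 1167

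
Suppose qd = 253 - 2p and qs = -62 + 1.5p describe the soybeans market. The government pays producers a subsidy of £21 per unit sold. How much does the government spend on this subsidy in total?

Pre-subsidy: 253 - 2p = -62 + 1.5p gives p* = 90, q* = 73.
With the subsidy, sellers receive ps = pb + 21 for each unit, where pb is the price buyers pay.
Supply in terms of pb becomes qs = -62 + 1.5(pb + 21) = -30.5 + 1.5pb. Setting this equal to demand: 253 - 2pb = -30.5 + 1.5pb, so pb = 81.
Sellers receive ps = 81 + 21 = 102; q' = 253 − 2·81 = 91.
Government outlay = subsidy × quantity = 21 × 91 = 1911.

Government cost = £1911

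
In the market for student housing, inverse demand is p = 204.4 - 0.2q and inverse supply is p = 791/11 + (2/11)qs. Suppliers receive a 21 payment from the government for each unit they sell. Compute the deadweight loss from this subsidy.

Pre-subsidy: 204.4 - 0.2q = 791/11 + (2/11)q gives q* = 347 and p* = 135.
With the subsidy, sellers receive ps = pb + 21 for each unit, where pb is the price buyers pay.
On the curves, pb = 204.4 - 0.2q and ps = 791/11 + (2/11)q; the wedge ps − pb = 21 gives 791/11 + (2/11)q − (204.4 - 0.2q) = 21, so q' = 402.
Then pb = 204.4 − 0.2·402 = 124 and ps = 791/11 + (2/11)·402 = 145.
The subsidy expands output by 402 − 347 = 55 past the efficient level; on those units the gap between marginal cost and willingness to pay runs from 0 up to 21.
DWL = ½ × 21 × 55 = 577.5.

Deadweight loss = 577.5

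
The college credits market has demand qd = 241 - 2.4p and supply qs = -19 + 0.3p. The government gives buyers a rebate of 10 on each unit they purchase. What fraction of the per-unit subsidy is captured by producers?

Pre-subsidy: 241 - 2.4p = -19 + 0.3p gives p* = 2600/27, q* = 89/9.
With the rebate, buyers effectively pay pb = ps − 10, where ps is the price sellers receive.
Demand in terms of ps becomes qd = 241 − 2.4(ps − 10) = 265 - 2.4ps. Setting this equal to supply: 265 - 2.4ps = -19 + 0.3ps, so ps = 2840/27.
Buyers pay pb = 2840/27 − 10 = 2570/27; q' = -19 + 0.3·(2840/27) = 113/9.
Buyers' price falls by p* − pb = 2600/27 − 2570/27 = 10/9; sellers' price rises by ps − p* = 2840/27 − 2600/27 = 80/9.
So producers capture (80/9)/10 = 8/9 of each unit of subsidy.

Producer share = 8/9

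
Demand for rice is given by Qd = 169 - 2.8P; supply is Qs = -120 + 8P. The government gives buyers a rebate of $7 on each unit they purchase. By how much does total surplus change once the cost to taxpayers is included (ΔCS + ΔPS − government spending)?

Net change in total surplus = -1372/27

Pre-subsidy: 169 - 2.8P = -120 + 8P gives P* = 1445/54, Q* = 2540/27.
With the rebate, buyers effectively pay Pb = Ps − 7, where Ps is the price sellers receive.
Demand in terms of Ps becomes Qd = 169 − 2.8(Ps − 7) = 188.6 - 2.8Ps. Setting this equal to supply: 188.6 - 2.8Ps = -120 + 8Ps, so Ps = 1543/54.
Buyers pay Pb = 1543/54 − 7 = 1165/54; Q' = -120 + 8·(1543/54) = 2932/27.
ΔCS = ½(2540/27 + 2932/27)(1445/54 − 1165/54) = 42560/81; ΔPS = ½(2540/27 + 2932/27)(1543/54 − 1445/54) = 14896/81.
Government spending = 7 × 2932/27 = 20524/27.
Net change = 42560/81 + 14896/81 − 20524/27 = -1372/27. The loss equals the DWL triangle ½·7·392/27.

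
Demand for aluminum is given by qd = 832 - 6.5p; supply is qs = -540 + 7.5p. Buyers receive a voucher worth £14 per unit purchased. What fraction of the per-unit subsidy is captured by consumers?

Pre-subsidy: 832 - 6.5p = -540 + 7.5p gives p* = 98, q* = 195.
With the rebate, buyers effectively pay pb = ps − 14, where ps is the price sellers receive.
Demand in terms of ps becomes qd = 832 − 6.5(ps − 14) = 923 - 6.5ps. Setting this equal to supply: 923 - 6.5ps = -540 + 7.5ps, so ps = 104.5.
Buyers pay pb = 104.5 − 14 = 90.5; q' = -540 + 7.5·104.5 = 243.75.
Buyers' price falls by p* − pb = 98 − 90.5 = 7.5; sellers' price rises by ps − p* = 104.5 − 98 = 6.5.
So consumers capture 7.5/14 = 15/28 of each unit of subsidy.

Consumer share = 15/28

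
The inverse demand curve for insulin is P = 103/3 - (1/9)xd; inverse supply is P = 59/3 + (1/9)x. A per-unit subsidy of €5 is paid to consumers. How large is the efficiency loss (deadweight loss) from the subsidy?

Pre-subsidy: 103/3 - (1/9)x = 59/3 + (1/9)x gives x* = 66 and P* = 27.
With the rebate, buyers effectively pay Pb = Ps − 5, where Ps is the price sellers receive.
On the curves, Pb = 103/3 - (1/9)x and Ps = 59/3 + (1/9)x; the wedge Ps − Pb = 5 gives 59/3 + (1/9)x − (103/3 - (1/9)x) = 5, so x' = 88.5.
Then Pb = 103/3 − (1/9)·88.5 = 24.5 and Ps = 59/3 + (1/9)·88.5 = 29.5.
The subsidy expands output by 88.5 − 66 = 22.5 past the efficient level; on those units the gap between marginal cost and willingness to pay runs from 0 up to 5.
DWL = ½ × 5 × 22.5 = 56.25.

Deadweight loss = €56.25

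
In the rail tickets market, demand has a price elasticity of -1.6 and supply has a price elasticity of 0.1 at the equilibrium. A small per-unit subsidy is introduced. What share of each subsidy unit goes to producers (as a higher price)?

Producer share = 16/17

For a small subsidy around the equilibrium, the benefit split depends on the relative slopes, which at a point are proportional to the elasticities.
Buyer share = εs/(εs + |εd|) = 0.1/(0.1 + 1.6) = 1/17; seller share = |εd|/(εs + |εd|) = 16/17.
So producers capture 16/17 of the subsidy.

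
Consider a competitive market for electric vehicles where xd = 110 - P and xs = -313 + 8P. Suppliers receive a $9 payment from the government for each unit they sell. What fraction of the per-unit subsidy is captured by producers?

Producer share = 1/9

Pre-subsidy: 110 - P = -313 + 8P gives P* = 47, x* = 63.
With the subsidy, sellers receive Ps = Pb + 9 for each unit, where Pb is the price buyers pay.
Supply in terms of Pb becomes xs = -313 + 8(Pb + 9) = -241 + 8Pb. Setting this equal to demand: 110 - Pb = -241 + 8Pb, so Pb = 39.
Sellers receive Ps = 39 + 9 = 48; x' = 110 − 1·39 = 71.
Buyers' price falls by P* − Pb = 47 − 39 = 8; sellers' price rises by Ps − P* = 48 − 47 = 1.
So producers capture 1/9 = 1/9 of each unit of subsidy.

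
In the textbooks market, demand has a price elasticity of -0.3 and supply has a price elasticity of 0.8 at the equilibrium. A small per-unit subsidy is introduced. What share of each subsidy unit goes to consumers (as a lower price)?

Consumer share = 8/11

For a small subsidy around the equilibrium, the benefit split depends on the relative slopes, which at a point are proportional to the elasticities.
Buyer share = εs/(εs + |εd|) = 0.8/(0.8 + 0.3) = 8/11; seller share = |εd|/(εs + |εd|) = 3/11.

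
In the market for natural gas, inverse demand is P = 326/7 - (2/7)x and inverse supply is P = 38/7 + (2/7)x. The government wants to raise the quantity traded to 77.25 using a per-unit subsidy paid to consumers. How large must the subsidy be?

Required subsidy s = 3 per unit

At x = 77.25, from the demand curve buyers pay Pb = 326/7 − (2/7)·77.25 = 24.5; from the supply curve sellers need Ps = 38/7 + (2/7)·77.25 = 27.5.
The subsidy must fill the gap: s = Ps − Pb = 27.5 − 24.5 = 3.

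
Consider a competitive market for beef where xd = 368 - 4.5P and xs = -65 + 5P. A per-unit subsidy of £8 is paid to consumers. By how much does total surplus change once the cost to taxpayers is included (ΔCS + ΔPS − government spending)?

Pre-subsidy: 368 - 4.5P = -65 + 5P gives P* = 866/19, x* = 3095/19.
With the rebate, buyers effectively pay Pb = Ps − 8, where Ps is the price sellers receive.
Demand in terms of Ps becomes xd = 368 − 4.5(Ps − 8) = 404 - 4.5Ps. Setting this equal to supply: 404 - 4.5Ps = -65 + 5Ps, so Ps = 938/19.
Buyers pay Pb = 938/19 − 8 = 786/19; x' = -65 + 5·(938/19) = 3455/19.
ΔCS = ½(3095/19 + 3455/19)(866/19 − 786/19) = 262000/361; ΔPS = ½(3095/19 + 3455/19)(938/19 − 866/19) = 235800/361.
Government spending = 8 × 3455/19 = 27640/19.
Net change = 262000/361 + 235800/361 − 27640/19 = -1440/19. The loss equals the DWL triangle ½·8·360/19.

Net change in total surplus = -1440/19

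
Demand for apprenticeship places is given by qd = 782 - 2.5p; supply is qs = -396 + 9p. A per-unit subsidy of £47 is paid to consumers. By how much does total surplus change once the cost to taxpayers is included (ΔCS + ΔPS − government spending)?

Pre-subsidy: 782 - 2.5p = -396 + 9p gives p* = 2356/23, q* = 12096/23.
With the rebate, buyers effectively pay pb = ps − 47, where ps is the price sellers receive.
Demand in terms of ps becomes qd = 782 − 2.5(ps − 47) = 899.5 - 2.5ps. Setting this equal to supply: 899.5 - 2.5ps = -396 + 9ps, so ps = 2591/23.
Buyers pay pb = 2591/23 − 47 = 1510/23; q' = -396 + 9·(2591/23) = 14211/23.
ΔCS = ½(12096/23 + 14211/23)(2356/23 − 1510/23) = 11127861/529; ΔPS = ½(12096/23 + 14211/23)(2591/23 − 2356/23) = 6182145/1058.
Government spending = 47 × 14211/23 = 667917/23.
Net change = 11127861/529 + 6182145/1058 − 667917/23 = -99405/46. The loss equals the DWL triangle ½·47·2115/23.

Net change in total surplus = -99405/46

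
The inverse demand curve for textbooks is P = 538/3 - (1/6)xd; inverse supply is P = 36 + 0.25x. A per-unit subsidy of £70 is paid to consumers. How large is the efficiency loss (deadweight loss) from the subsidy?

Pre-subsidy: 538/3 - (1/6)x = 36 + 0.25x gives x* = 344 and P* = 122.
With the rebate, buyers effectively pay Pb = Ps − 70, where Ps is the price sellers receive.
On the curves, Pb = 538/3 - (1/6)x and Ps = 36 + 0.25x; the wedge Ps − Pb = 70 gives 36 + 0.25x − (538/3 - (1/6)x) = 70, so x' = 512.
Then Pb = 538/3 − (1/6)·512 = 94 and Ps = 36 + 0.25·512 = 164.
The subsidy expands output by 512 − 344 = 168 past the efficient level; on those units the gap between marginal cost and willingness to pay runs from 0 up to 70.
DWL = ½ × 70 × 168 = 5880.

Deadweight loss = £5880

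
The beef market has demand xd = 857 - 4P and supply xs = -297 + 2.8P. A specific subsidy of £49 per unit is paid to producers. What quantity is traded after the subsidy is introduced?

x' = 4401/17

Pre-subsidy: 857 - 4P = -297 + 2.8P gives P* = 2885/17, x* = 3029/17.
With the subsidy, sellers receive Ps = Pb + 49 for each unit, where Pb is the price buyers pay.
Supply in terms of Pb becomes xs = -297 + 2.8(Pb + 49) = -159.8 + 2.8Pb. Setting this equal to demand: 857 - 4Pb = -159.8 + 2.8Pb, so Pb = 2542/17.
Sellers receive Ps = 2542/17 + 49 = 3375/17; x' = 857 − 4·(2542/17) = 4401/17.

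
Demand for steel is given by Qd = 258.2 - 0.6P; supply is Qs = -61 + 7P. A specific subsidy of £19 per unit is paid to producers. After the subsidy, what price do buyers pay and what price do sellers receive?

Pre-subsidy: 258.2 - 0.6P = -61 + 7P gives P* = 42, Q* = 233.
With the subsidy, sellers receive Ps = Pb + 19 for each unit, where Pb is the price buyers pay.
Supply in terms of Pb becomes Qs = -61 + 7(Pb + 19) = 72 + 7Pb. Setting this equal to demand: 258.2 - 0.6Pb = 72 + 7Pb, so Pb = 24.5.
Sellers receive Ps = 24.5 + 19 = 43.5; Q' = 258.2 − 0.6·24.5 = 243.5.

Buyers pay £24.5; sellers receive £43.5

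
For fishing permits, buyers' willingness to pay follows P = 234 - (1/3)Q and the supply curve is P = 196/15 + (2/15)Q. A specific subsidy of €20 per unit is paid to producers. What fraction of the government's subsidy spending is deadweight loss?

DWL / government spending = 75/1807

Pre-subsidy: 234 - (1/3)Q = 196/15 + (2/15)Q gives Q* = 3314/7 and P* = 1600/21.
With the subsidy, sellers receive Ps = Pb + 20 for each unit, where Pb is the price buyers pay.
On the curves, Pb = 234 - (1/3)Q and Ps = 196/15 + (2/15)Q; the wedge Ps − Pb = 20 gives 196/15 + (2/15)Q − (234 - (1/3)Q) = 20, so Q' = 3614/7.
Then Pb = 234 − (1/3)·(3614/7) = 1300/21 and Ps = 196/15 + (2/15)·(3614/7) = 1720/21.
ΔCS = ½(3314/7 + 3614/7)(1600/21 − 1300/21) = 346400/49; ΔPS = ½(3314/7 + 3614/7)(1720/21 − 1600/21) = 138560/49.
Government spending = 20 × 3614/7 = 72280/7.
DWL = ½ × 20 × (3614/7 − 3314/7) = 3000/7; fraction = (3000/7) / (72280/7) = 75/1807.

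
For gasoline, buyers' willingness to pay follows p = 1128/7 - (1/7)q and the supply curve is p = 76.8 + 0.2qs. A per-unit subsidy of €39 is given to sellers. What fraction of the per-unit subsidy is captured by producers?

Producer share = 7/12

Pre-subsidy: 1128/7 - (1/7)q = 76.8 + 0.2q gives q* = 246 and p* = 126.
With the subsidy, sellers receive ps = pb + 39 for each unit, where pb is the price buyers pay.
On the curves, pb = 1128/7 - (1/7)q and ps = 76.8 + 0.2q; the wedge ps − pb = 39 gives 76.8 + 0.2q − (1128/7 - (1/7)q) = 39, so q' = 359.75.
Then pb = 1128/7 − (1/7)·359.75 = 109.75 and ps = 76.8 + 0.2·359.75 = 148.75.
Buyers' price falls by p* − pb = 126 − 109.75 = 16.25; sellers' price rises by ps − p* = 148.75 − 126 = 22.75.
So producers capture 22.75/39 = 7/12 of each unit of subsidy.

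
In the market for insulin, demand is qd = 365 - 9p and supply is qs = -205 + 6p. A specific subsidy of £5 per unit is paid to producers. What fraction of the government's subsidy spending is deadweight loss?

DWL / government spending = 9/41

Pre-subsidy: 365 - 9p = -205 + 6p gives p* = 38, q* = 23.
With the subsidy, sellers receive ps = pb + 5 for each unit, where pb is the price buyers pay.
Supply in terms of pb becomes qs = -205 + 6(pb + 5) = -175 + 6pb. Setting this equal to demand: 365 - 9pb = -175 + 6pb, so pb = 36.
Sellers receive ps = 36 + 5 = 41; q' = 365 − 9·36 = 41.
ΔCS = ½(23 + 41)(38 − 36) = 64; ΔPS = ½(23 + 41)(41 − 38) = 96.
Government spending = 5 × 41 = 205.
DWL = ½ × 5 × (41 − 23) = 45; fraction = 45 / 205 = 9/41.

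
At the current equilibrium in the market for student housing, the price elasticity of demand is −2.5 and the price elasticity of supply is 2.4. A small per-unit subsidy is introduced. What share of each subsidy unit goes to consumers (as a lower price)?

For a small subsidy around the equilibrium, the benefit split depends on the relative slopes, which at a point are proportional to the elasticities.
Buyer share = εs/(εs + |εd|) = 2.4/(2.4 + 2.5) = 24/49; seller share = |εd|/(εs + |εd|) = 25/49.

Consumer share = 24/49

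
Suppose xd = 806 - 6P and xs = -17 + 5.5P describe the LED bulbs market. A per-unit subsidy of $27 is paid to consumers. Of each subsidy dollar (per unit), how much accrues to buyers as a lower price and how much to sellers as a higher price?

Pre-subsidy: 806 - 6P = -17 + 5.5P gives P* = 1646/23, x* = 8662/23.
With the rebate, buyers effectively pay Pb = Ps − 27, where Ps is the price sellers receive.
Demand in terms of Ps becomes xd = 806 − 6(Ps − 27) = 968 - 6Ps. Setting this equal to supply: 968 - 6Ps = -17 + 5.5Ps, so Ps = 1970/23.
Buyers pay Pb = 1970/23 − 27 = 1349/23; x' = -17 + 5.5·(1970/23) = 10444/23.
Buyers' price falls by P* − Pb = 1646/23 − 1349/23 = 297/23; sellers' price rises by Ps − P* = 1970/23 − 1646/23 = 324/23.

Buyers gain 297/23 per unit; sellers gain 324/23 per unit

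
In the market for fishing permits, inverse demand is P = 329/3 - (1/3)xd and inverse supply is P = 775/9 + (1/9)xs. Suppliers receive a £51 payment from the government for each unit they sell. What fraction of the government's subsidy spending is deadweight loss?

DWL / government spending = 459/1342

Pre-subsidy: 329/3 - (1/3)x = 775/9 + (1/9)x gives x* = 53 and P* = 92.
With the subsidy, sellers receive Ps = Pb + 51 for each unit, where Pb is the price buyers pay.
On the curves, Pb = 329/3 - (1/3)x and Ps = 775/9 + (1/9)x; the wedge Ps − Pb = 51 gives 775/9 + (1/9)x − (329/3 - (1/3)x) = 51, so x' = 167.75.
Then Pb = 329/3 − (1/3)·167.75 = 53.75 and Ps = 775/9 + (1/9)·167.75 = 104.75.
ΔCS = ½(53 + 167.75)(92 − 53.75) = 4221.84375; ΔPS = ½(53 + 167.75)(104.75 − 92) = 1407.28125.
Government spending = 51 × 167.75 = 8555.25.
DWL = ½ × 51 × (167.75 − 53) = 2926.125; fraction = 2926.125 / 8555.25 = 459/1342.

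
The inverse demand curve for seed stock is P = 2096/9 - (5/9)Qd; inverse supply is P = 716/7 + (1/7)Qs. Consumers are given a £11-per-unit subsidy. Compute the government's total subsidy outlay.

Pre-subsidy: 2096/9 - (5/9)Q = 716/7 + (1/7)Q gives Q* = 187 and P* = 129.
With the rebate, buyers effectively pay Pb = Ps − 11, where Ps is the price sellers receive.
On the curves, Pb = 2096/9 - (5/9)Q and Ps = 716/7 + (1/7)Q; the wedge Ps − Pb = 11 gives 716/7 + (1/7)Q − (2096/9 - (5/9)Q) = 11, so Q' = 202.75.
Then Pb = 2096/9 − (5/9)·202.75 = 120.25 and Ps = 716/7 + (1/7)·202.75 = 131.25.
Government outlay = subsidy × quantity = 11 × 202.75 = 2230.25.

Government cost = £2230.25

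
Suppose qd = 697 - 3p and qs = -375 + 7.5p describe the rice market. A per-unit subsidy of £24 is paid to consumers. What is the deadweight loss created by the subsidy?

Pre-subsidy: 697 - 3p = -375 + 7.5p gives p* = 2144/21, q* = 2735/7.
With the rebate, buyers effectively pay pb = ps − 24, where ps is the price sellers receive.
Demand in terms of ps becomes qd = 697 − 3(ps − 24) = 769 - 3ps. Setting this equal to supply: 769 - 3ps = -375 + 7.5ps, so ps = 2288/21.
Buyers pay pb = 2288/21 − 24 = 1784/21; q' = -375 + 7.5·(2288/21) = 3095/7.
The subsidy expands output by 3095/7 − 2735/7 = 360/7 past the efficient level; on those units the gap between marginal cost and willingness to pay runs from 0 up to 24.
DWL = ½ × 24 × 360/7 = 4320/7.

Deadweight loss = 4320/7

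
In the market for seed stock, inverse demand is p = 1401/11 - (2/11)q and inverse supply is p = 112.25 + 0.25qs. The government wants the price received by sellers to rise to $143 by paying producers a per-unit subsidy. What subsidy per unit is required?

At a seller price of 143, quantity supplied is -449 + 4·143 = 123.
Buyers absorb 123 only when they pay pb = 1401/11 − (2/11)·123 = 105.
s = ps − pb = 143 − 105 = 38.

Required subsidy s = $38 per unit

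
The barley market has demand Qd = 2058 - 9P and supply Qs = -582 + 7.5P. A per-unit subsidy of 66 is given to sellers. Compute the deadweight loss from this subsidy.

Pre-subsidy: 2058 - 9P = -582 + 7.5P gives P* = 160, Q* = 618.
With the subsidy, sellers receive Ps = Pb + 66 for each unit, where Pb is the price buyers pay.
Supply in terms of Pb becomes Qs = -582 + 7.5(Pb + 66) = -87 + 7.5Pb. Setting this equal to demand: 2058 - 9Pb = -87 + 7.5Pb, so Pb = 130.
Sellers receive Ps = 130 + 66 = 196; Q' = 2058 − 9·130 = 888.
The subsidy expands output by 888 − 618 = 270 past the efficient level; on those units the gap between marginal cost and willingness to pay runs from 0 up to 66.
DWL = ½ × 66 × 270 = 8910.

Deadweight loss = 8910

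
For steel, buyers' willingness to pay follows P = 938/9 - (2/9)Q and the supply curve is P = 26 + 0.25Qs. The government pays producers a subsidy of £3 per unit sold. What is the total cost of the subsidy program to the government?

Pre-subsidy: 938/9 - (2/9)Q = 26 + 0.25Q gives Q* = 2816/17 and P* = 1146/17.
With the subsidy, sellers receive Ps = Pb + 3 for each unit, where Pb is the price buyers pay.
On the curves, Pb = 938/9 - (2/9)Q and Ps = 26 + 0.25Q; the wedge Ps − Pb = 3 gives 26 + 0.25Q − (938/9 - (2/9)Q) = 3, so Q' = 172.
Then Pb = 938/9 − (2/9)·172 = 66 and Ps = 26 + 0.25·172 = 69.
Government outlay = subsidy × quantity = 3 × 172 = 516.

Government cost = £516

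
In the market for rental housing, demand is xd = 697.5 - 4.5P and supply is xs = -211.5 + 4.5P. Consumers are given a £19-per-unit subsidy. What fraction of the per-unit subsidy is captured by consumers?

Consumer share = 0.5

Pre-subsidy: 697.5 - 4.5P = -211.5 + 4.5P gives P* = 101, x* = 243.
With the rebate, buyers effectively pay Pb = Ps − 19, where Ps is the price sellers receive.
Demand in terms of Ps becomes xd = 697.5 − 4.5(Ps − 19) = 783 - 4.5Ps. Setting this equal to supply: 783 - 4.5Ps = -211.5 + 4.5Ps, so Ps = 110.5.
Buyers pay Pb = 110.5 − 19 = 91.5; x' = -211.5 + 4.5·110.5 = 285.75.
Buyers' price falls by P* − Pb = 101 − 91.5 = 9.5; sellers' price rises by Ps − P* = 110.5 − 101 = 9.5.
So consumers capture 9.5/19 = 0.5 of each unit of subsidy.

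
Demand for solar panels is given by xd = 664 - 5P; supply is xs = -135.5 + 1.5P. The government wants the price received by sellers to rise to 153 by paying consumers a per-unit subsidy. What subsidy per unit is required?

Required subsidy s = 39 per unit

At a seller price of 153, quantity supplied is -135.5 + 1.5·153 = 94.
Buyers absorb 94 only when they pay Pb with 664 − 5·Pb = 94, i.e. Pb = 114.
s = Ps − Pb = 153 − 114 = 39.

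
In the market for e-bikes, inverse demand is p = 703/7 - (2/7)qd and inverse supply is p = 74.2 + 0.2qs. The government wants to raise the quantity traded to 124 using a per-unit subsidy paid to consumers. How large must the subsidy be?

Required subsidy s = 34 per unit

At q = 124, from the demand curve buyers pay pb = 703/7 − (2/7)·124 = 65; from the supply curve sellers need ps = 74.2 + 0.2·124 = 99.
The subsidy must fill the gap: s = ps − pb = 99 − 65 = 34.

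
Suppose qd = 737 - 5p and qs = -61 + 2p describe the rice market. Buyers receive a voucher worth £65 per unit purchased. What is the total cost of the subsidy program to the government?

Pre-subsidy: 737 - 5p = -61 + 2p gives p* = 114, q* = 167.
With the rebate, buyers effectively pay pb = ps − 65, where ps is the price sellers receive.
Demand in terms of ps becomes qd = 737 − 5(ps − 65) = 1062 - 5ps. Setting this equal to supply: 1062 - 5ps = -61 + 2ps, so ps = 1123/7.
Buyers pay pb = 1123/7 − 65 = 668/7; q' = -61 + 2·(1123/7) = 1819/7.
Government outlay = subsidy × quantity = 65 × 1819/7 = 118235/7.

Government cost = 118235/7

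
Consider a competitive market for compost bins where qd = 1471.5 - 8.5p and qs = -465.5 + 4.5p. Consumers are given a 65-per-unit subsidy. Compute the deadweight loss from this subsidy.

Deadweight loss = 6215.625

Pre-subsidy: 1471.5 - 8.5p = -465.5 + 4.5p gives p* = 149, q* = 205.
With the rebate, buyers effectively pay pb = ps − 65, where ps is the price sellers receive.
Demand in terms of ps becomes qd = 1471.5 − 8.5(ps − 65) = 2024 - 8.5ps. Setting this equal to supply: 2024 - 8.5ps = -465.5 + 4.5ps, so ps = 191.5.
Buyers pay pb = 191.5 − 65 = 126.5; q' = -465.5 + 4.5·191.5 = 396.25.
The subsidy expands output by 396.25 − 205 = 191.25 past the efficient level; on those units the gap between marginal cost and willingness to pay runs from 0 up to 65.
DWL = ½ × 65 × 191.25 = 6215.625.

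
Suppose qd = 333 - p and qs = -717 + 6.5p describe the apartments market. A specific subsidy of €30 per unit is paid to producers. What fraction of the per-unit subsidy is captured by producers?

Pre-subsidy: 333 - p = -717 + 6.5p gives p* = 140, q* = 193.
With the subsidy, sellers receive ps = pb + 30 for each unit, where pb is the price buyers pay.
Supply in terms of pb becomes qs = -717 + 6.5(pb + 30) = -522 + 6.5pb. Setting this equal to demand: 333 - pb = -522 + 6.5pb, so pb = 114.
Sellers receive ps = 114 + 30 = 144; q' = 333 − 1·114 = 219.
Buyers' price falls by p* − pb = 140 − 114 = 26; sellers' price rises by ps − p* = 144 − 140 = 4.
So producers capture 4/30 = 2/15 of each unit of subsidy.

Producer share = 2/15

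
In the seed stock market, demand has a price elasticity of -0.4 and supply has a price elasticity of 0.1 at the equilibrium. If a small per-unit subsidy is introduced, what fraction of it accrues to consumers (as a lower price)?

Consumer share = 0.2

For a small subsidy around the equilibrium, the benefit split depends on the relative slopes, which at a point are proportional to the elasticities.
Buyer share = εs/(εs + |εd|) = 0.1/(0.1 + 0.4) = 0.2; seller share = |εd|/(εs + |εd|) = 0.8.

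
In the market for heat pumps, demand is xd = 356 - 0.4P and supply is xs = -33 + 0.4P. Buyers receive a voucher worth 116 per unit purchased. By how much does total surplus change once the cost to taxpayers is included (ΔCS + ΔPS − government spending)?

Pre-subsidy: 356 - 0.4P = -33 + 0.4P gives P* = 486.25, x* = 161.5.
With the rebate, buyers effectively pay Pb = Ps − 116, where Ps is the price sellers receive.
Demand in terms of Ps becomes xd = 356 − 0.4(Ps − 116) = 402.4 - 0.4Ps. Setting this equal to supply: 402.4 - 0.4Ps = -33 + 0.4Ps, so Ps = 544.25.
Buyers pay Pb = 544.25 − 116 = 428.25; x' = -33 + 0.4·544.25 = 184.7.
ΔCS = ½(161.5 + 184.7)(486.25 − 428.25) = 10039.8; ΔPS = ½(161.5 + 184.7)(544.25 − 486.25) = 10039.8.
Government spending = 116 × 184.7 = 21425.2.
Net change = 10039.8 + 10039.8 − 21425.2 = -1345.6. The loss equals the DWL triangle ½·116·23.2.

Net change in total surplus = -1345.6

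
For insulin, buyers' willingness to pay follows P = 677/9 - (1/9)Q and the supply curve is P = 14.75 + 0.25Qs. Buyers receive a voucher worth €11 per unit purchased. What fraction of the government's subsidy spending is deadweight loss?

DWL / government spending = 198/2573

Pre-subsidy: 677/9 - (1/9)Q = 14.75 + 0.25Q gives Q* = 2177/13 and P* = 736/13.
With the rebate, buyers effectively pay Pb = Ps − 11, where Ps is the price sellers receive.
On the curves, Pb = 677/9 - (1/9)Q and Ps = 14.75 + 0.25Q; the wedge Ps − Pb = 11 gives 14.75 + 0.25Q − (677/9 - (1/9)Q) = 11, so Q' = 2573/13.
Then Pb = 677/9 − (1/9)·(2573/13) = 692/13 and Ps = 14.75 + 0.25·(2573/13) = 835/13.
ΔCS = ½(2177/13 + 2573/13)(736/13 − 692/13) = 104500/169; ΔPS = ½(2177/13 + 2573/13)(835/13 − 736/13) = 235125/169.
Government spending = 11 × 2573/13 = 28303/13.
DWL = ½ × 11 × (2573/13 − 2177/13) = 2178/13; fraction = (2178/13) / (28303/13) = 198/2573.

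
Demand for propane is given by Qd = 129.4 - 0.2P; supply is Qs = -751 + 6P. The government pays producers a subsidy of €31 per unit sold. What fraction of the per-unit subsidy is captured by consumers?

Consumer share = 30/31

Pre-subsidy: 129.4 - 0.2P = -751 + 6P gives P* = 142, Q* = 101.
With the subsidy, sellers receive Ps = Pb + 31 for each unit, where Pb is the price buyers pay.
Supply in terms of Pb becomes Qs = -751 + 6(Pb + 31) = -565 + 6Pb. Setting this equal to demand: 129.4 - 0.2Pb = -565 + 6Pb, so Pb = 112.
Sellers receive Ps = 112 + 31 = 143; Q' = 129.4 − 0.2·112 = 107.
Buyers' price falls by P* − Pb = 142 − 112 = 30; sellers' price rises by Ps − P* = 143 − 142 = 1.
So consumers capture 30/31 = 30/31 of each unit of subsidy.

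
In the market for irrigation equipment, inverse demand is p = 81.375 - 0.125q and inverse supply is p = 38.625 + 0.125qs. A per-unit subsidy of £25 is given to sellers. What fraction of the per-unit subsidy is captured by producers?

Producer share = 0.5

Pre-subsidy: 81.375 - 0.125q = 38.625 + 0.125q gives q* = 171 and p* = 60.
With the subsidy, sellers receive ps = pb + 25 for each unit, where pb is the price buyers pay.
On the curves, pb = 81.375 - 0.125q and ps = 38.625 + 0.125q; the wedge ps − pb = 25 gives 38.625 + 0.125q − (81.375 - 0.125q) = 25, so q' = 271.
Then pb = 81.375 − 0.125·271 = 47.5 and ps = 38.625 + 0.125·271 = 72.5.
Buyers' price falls by p* − pb = 60 − 47.5 = 12.5; sellers' price rises by ps − p* = 72.5 − 60 = 12.5.
So producers capture 12.5/25 = 0.5 of each unit of subsidy.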